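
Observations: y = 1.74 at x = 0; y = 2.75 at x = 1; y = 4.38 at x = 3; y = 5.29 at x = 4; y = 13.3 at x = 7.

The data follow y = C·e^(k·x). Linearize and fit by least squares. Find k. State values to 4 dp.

Let Y = ln y. Fitting Y = k·x + ln C by least squares:
AᵀA = [[75.0000, 15.0000]; [15.0000, 5]], rhs = [30.2204, 7.2961]ᵀ  (here Σx = 15.0000, Σ(x)² = 75.0000, Σln y = 7.2961, Σx·ln y = 30.2204).
Slope k = (n·Σx·ln y − Σx·Σln y)/(n·Σ(x)² − (Σx)²) = (5·30.2204 − 15.0000·7.2961)/150.0000 = 0.27773; ln C = (Σln y − k·Σx)/n = 0.62602.

k = 0.2777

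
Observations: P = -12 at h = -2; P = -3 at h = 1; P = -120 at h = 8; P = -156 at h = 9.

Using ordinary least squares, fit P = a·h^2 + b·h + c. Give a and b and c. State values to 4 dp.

a = -2.0336, b = 1.2828, c = -1.6201

Setting ∂/∂a … = 0 gives: 10674·a + 1234·b + 150·c = -20367;  1234·a + 150·b + 16·c = -2343;  150·a + 16·b + 4·c = -291.
(Σh^2·h^2 = 10674, Σh^2·h = 1234, Σh^2 = 150, Σh·h = 150, Σh = 16, Σ1 = 4, Σh^2·P = -20367, Σh·P = -2343, ΣP = -291.)
Row-reducing yields a = -65601/32258, b = 20691/16129, c = -26130/16129.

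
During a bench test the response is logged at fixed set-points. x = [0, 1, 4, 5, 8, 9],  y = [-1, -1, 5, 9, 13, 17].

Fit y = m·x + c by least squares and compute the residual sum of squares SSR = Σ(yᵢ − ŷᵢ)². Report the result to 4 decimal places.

SSR = 5.9847

Entries of AᵀA: Σx·x = 187, Σx = 27, Σ1 = 6.
Moment sums: Σx·y = 321, Σy = 42.
AᵀA·[m, c]ᵀ = Aᵀy becomes [[187, 27]; [27, 6]]·[m, c]ᵀ = [321, 42]ᵀ.
det = 187·6 − 27² = 393.
m = (321·6 − 27·42)/393 = 264/131; c = (187·42 − 27·321)/393 = -271/131.
Residuals: 140/131, -124/131, -130/131, 130/131, -138/131, 122/131; SSR = 784/131.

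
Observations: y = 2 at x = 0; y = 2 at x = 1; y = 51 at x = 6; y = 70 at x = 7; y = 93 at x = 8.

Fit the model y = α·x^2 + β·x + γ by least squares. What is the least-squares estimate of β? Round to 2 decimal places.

β = -1.53

With design matrix M, MᵀM = [[7794, 1072, 150]; [1072, 150, 22]; [150, 22, 5]] and Mᵀy = [11220, 1542, 218]ᵀ.
Solving the 3×3 system (Gaussian elimination) gives α = 11078/6871, β = -10521/6871, γ = 13528/6871.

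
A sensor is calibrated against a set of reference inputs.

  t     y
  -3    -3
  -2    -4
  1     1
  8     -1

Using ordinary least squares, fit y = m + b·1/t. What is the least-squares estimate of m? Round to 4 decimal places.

Forming MᵀM = [[4, 7/24]; [7/24, 793/576]] and Mᵀy = [-7, 31/8]ᵀ gives MᵀM·[m, b]ᵀ = Mᵀy.
det = 4·(793/576) − (7/24)² = 347/64.
m = ((-7)·(793/576) − (7/24)·(31/8))/(347/64) = -6202/3123; b = (4·(31/8) − (7/24)·(-7))/(347/64) = 3368/1041.

m = -1.9859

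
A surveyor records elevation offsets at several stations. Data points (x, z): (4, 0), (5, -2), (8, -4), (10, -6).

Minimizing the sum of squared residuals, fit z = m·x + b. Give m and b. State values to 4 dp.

m = -0.9231, b = 3.2308

With design matrix A, AᵀA = [[205, 27]; [27, 4]] and Aᵀz = [-102, -12]ᵀ.
det = 205·4 − 27² = 91.
m = ((-102)·4 − 27·(-12))/91 = -12/13; b = (205·(-12) − 27·(-102))/91 = 42/13.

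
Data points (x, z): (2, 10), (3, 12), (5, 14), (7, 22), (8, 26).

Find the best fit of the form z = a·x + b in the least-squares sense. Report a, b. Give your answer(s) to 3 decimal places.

Compute the Gram sums: Σx·x = 151, Σx = 25, Σ1 = 5.
And Σx·z = 488, Σz = 84.
det = 151·5 − 25² = 130.
a = (488·5 − 25·84)/130 = 34/13; b = (151·84 − 25·488)/130 = 242/65.

a = 2.615, b = 3.723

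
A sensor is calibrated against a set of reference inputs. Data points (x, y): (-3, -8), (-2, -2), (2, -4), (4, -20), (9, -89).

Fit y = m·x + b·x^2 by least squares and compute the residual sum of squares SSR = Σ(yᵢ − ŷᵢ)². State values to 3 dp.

Sums needed: Σx·x = 114, Σx·x^2 = 766, Σx^2·x^2 = 6930.
Right-hand side: Σx·y = -861, Σx^2·y = -7625.
Eliminating b: 6930·(row 1) − 766·(row 2) gives 203264·m = 6930·(-861) − 766·(-7625) = -125980, so m = -31495/50816.
Then b = ((-7625) − 766·(-31495/50816))/6930 = -52431/50816.
Residuals: -14567/25408, 22551/25408, 34725/25408, -12861/12704, 3871/25408; SSR = 102455/25408.

SSR = 4.032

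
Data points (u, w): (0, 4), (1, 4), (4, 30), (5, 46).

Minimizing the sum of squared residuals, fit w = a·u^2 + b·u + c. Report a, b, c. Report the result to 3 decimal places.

Entries of XᵀX: Σu^2·u^2 = 882, Σu^2·u = 190, Σu^2 = 42, Σu·u = 42, Σu = 10, Σ1 = 4.
For Xᵀw: Σu^2·w = 1634, Σu·w = 354, Σw = 84.
XᵀX·[a, b, c]ᵀ = Xᵀw becomes [[882, 190, 42]; [190, 42, 10]; [42, 10, 4]]·[a, b, c]ᵀ = [1634, 354, 84]ᵀ.
Inverting the 3×3 Gram matrix, [a, b, c]ᵀ = [2, -26/17, 65/17]ᵀ.

a = 2.000, b = -1.529, c = 3.824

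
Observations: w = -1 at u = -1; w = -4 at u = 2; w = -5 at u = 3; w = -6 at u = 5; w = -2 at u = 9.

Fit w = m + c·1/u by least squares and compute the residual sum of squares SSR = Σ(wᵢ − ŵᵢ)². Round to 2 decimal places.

SSR = 8.16

Sums needed: Σ1 = 5, Σ1/u = 13/90, Σ1/u·1/u = 11449/8100.
Moment sums: Σw = -18, Σ1/u·w = -184/45.
Normal equations: [[5, 13/90]; [13/90, 11449/8100]]·[m, c]ᵀ = [-18, -184/45]ᵀ.
det = 5·(11449/8100) − (13/90)² = 14269/2025.
m = ((-18)·(11449/8100) − (13/90)·(-184/45))/(14269/2025) = -100649/28538; c = (5·(-184/45) − (13/90)·(-18))/(14269/2025) = -36135/14269.
Residuals: -159/28538, 11316/14269, -17951/28538, -56125/28538, 51603/28538; SSR = 116465/14269.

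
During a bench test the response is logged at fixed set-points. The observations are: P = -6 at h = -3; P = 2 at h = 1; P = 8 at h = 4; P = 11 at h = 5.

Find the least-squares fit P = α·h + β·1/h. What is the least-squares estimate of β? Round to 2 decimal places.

β = -0.21

XᵀX·[α, β]ᵀ = XᵀP reads: 51·α + 4·β = 107;  4·α + (4369/3600)·β = 41/5.
(Σh·h = 51, Σh·1/h = 4, Σ1/h·1/h = 4369/3600, Σh·P = 107, Σ1/h·P = 41/5.)
Eliminating β: (4369/3600)·(row 1) − 4·(row 2) gives (55073/1200)·α = (4369/3600)·107 − 4·(41/5) = 349403/3600, so α = 349403/165219.
Then β = ((41/5) − 4·(349403/165219))/(4369/3600) = -11760/55073.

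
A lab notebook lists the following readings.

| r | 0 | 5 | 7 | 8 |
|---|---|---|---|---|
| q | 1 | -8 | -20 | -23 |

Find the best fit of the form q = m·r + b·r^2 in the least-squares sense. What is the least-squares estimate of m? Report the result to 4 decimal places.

Compute the Gram sums: Σr·r = 138, Σr·r^2 = 980, Σr^2·r^2 = 7122.
For Aᵀq: Σr·q = -364, Σr^2·q = -2652.
AᵀA·[m, b]ᵀ = Aᵀq becomes [[138, 980]; [980, 7122]]·[m, b]ᵀ = [-364, -2652]ᵀ.
Δ = 138·7122 − 980² = 22436.
m = ((-364)·7122 − 980·(-2652))/22436 = 1638/5609; b = (138·(-2652) − 980·(-364))/22436 = -2314/5609.

m = 0.2920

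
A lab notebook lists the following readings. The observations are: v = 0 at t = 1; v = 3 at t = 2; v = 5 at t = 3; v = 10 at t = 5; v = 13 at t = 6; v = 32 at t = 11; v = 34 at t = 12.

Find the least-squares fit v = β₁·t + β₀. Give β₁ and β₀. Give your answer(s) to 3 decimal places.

Normal-equation sums: Σt·t = 340, Σt = 40, Σ1 = 7.
And Σt·v = 909, Σv = 97.
So XᵀX·[β₁, β₀]ᵀ = Xᵀv: [[340, 40]; [40, 7]]·[β₁, β₀]ᵀ = [909, 97]ᵀ.
Eliminating β₀: 7·(row 1) − 40·(row 2) gives 780·β₁ = 7·909 − 40·97 = 2483, so β₁ = 191/60.
Then β₀ = (97 − 40·(191/60))/7 = -13/3.

β₁ = 3.183, β₀ = -4.333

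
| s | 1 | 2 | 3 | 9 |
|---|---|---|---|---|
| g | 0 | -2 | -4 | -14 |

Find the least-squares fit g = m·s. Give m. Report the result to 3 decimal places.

From the data, Σs·s = 95.
Right-hand side: Σs·g = -142.
So MᵀM·[m]ᵀ = Mᵀg: [[95]]·[m]ᵀ = [-142]ᵀ.
m = (-142)/95 = -1.49474.

m = -1.495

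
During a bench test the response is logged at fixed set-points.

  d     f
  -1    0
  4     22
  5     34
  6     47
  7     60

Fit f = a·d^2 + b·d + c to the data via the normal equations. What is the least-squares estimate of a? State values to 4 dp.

Forming AᵀA = [[4579, 747, 127]; [747, 127, 21]; [127, 21, 5]] and Aᵀf = [5834, 960, 163]ᵀ gives AᵀA·[a, b, c]ᵀ = Aᵀf.
Solving the 3×3 system (Gaussian elimination) gives a = 17235/17198, b = 27189/17198, c = 4346/8599.

a = 1.0022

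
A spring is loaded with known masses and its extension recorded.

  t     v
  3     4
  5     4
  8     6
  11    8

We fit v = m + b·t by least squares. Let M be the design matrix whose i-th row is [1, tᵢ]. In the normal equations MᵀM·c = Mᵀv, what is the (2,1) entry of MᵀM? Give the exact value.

Row 2 ↔ basis t, column 1 ↔ basis 1, so (MᵀM)_{2,1} = Σᵢ t = (3)·(1) + (5)·(1) + (8)·(1) + (11)·(1) = 27.

27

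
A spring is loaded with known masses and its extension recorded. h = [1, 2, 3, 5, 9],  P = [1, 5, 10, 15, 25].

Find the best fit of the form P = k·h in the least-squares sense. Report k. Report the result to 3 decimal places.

k = 2.842

Compute the Gram sums: Σh·h = 120.
For MᵀP: Σh·P = 341.
k = 341/120 = 2.84167.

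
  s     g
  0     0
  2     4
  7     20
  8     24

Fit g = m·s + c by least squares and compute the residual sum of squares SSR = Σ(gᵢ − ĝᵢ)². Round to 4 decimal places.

Setting ∂/∂m … = 0 gives: 117·m + 17·c = 340;  17·m + 4·c = 48.
Determinant 117·4 − 17² = 179.
m = (340·4 − 17·48)/179 = 544/179; c = (117·48 − 17·340)/179 = -164/179.
Residuals: 164/179, -208/179, -64/179, 108/179; SSR = 480/179.

SSR = 2.6816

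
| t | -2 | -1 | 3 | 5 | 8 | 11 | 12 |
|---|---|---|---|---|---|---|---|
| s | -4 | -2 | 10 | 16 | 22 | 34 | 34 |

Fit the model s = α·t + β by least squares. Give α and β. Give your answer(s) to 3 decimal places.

α = 2.802, β = 1.306

Forming XᵀX = [[368, 36]; [36, 7]] and Xᵀs = [1078, 110]ᵀ gives XᵀX·[α, β]ᵀ = Xᵀs.
det = 368·7 − 36² = 1280.
α = (1078·7 − 36·110)/1280 = 1793/640; β = (368·110 − 36·1078)/1280 = 209/160.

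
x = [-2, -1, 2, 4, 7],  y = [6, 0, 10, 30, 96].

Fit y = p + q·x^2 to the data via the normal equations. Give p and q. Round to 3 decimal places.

The normal system MᵀM·[p, q]ᵀ = Mᵀy is [[5, 74]; [74, 2690]]·[p, q]ᵀ = [142, 5248]ᵀ.
det = 5·2690 − 74² = 7974.
p = (142·2690 − 74·5248)/7974 = -354/443; q = (5·5248 − 74·142)/7974 = 874/443.

p = -0.799, q = 1.973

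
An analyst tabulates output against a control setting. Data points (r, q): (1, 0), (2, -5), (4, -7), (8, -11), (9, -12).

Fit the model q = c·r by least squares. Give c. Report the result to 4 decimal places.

c = -1.4096

Compute the Gram sums: Σr·r = 166.
For Mᵀq: Σr·q = -234.
Normal equations: [[166]]·[c]ᵀ = [-234]ᵀ.
c = (-234)/166 = -1.40964.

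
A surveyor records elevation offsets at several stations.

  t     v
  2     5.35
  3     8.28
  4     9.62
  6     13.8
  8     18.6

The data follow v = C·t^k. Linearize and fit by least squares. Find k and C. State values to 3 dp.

Linearized form: ln v = k·ln t + ln C. From the 5 transformed points,
XᵀX = [[11.1437, 7.0493]; [7.0493, 5]], rhs = [17.4044, 11.6026]ᵀ  (here Σln t = 7.0493, Σ(ln t)² = 11.1437, Σln v = 11.6026, Σln t·ln v = 17.4044).
Slope k = (n·Σln t·ln v − Σln t·Σln v)/(n·Σ(ln t)² − (Σln t)²) = (5·17.4044 − 7.0493·11.6026)/6.0265 = 0.86824; ln C = (Σln v − k·Σln t)/n = 1.09643, so C = exp(1.09643) = 2.99347.

k = 0.868, C = 2.993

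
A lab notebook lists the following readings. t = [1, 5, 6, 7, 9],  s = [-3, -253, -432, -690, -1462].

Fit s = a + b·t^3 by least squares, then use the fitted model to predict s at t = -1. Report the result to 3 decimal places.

Normal-equation sums: Σ1 = 5, Σt^3 = 1414, Σt^3·t^3 = 711372.
Moment sums: Σs = -2840, Σt^3·s = -1427408.
Eliminating b: 711372·(row 1) − 1414·(row 2) gives 1557464·a = 711372·(-2840) − 1414·(-1427408) = -1941568, so a = -242696/194683.
Then b = ((-1427408) − 1414·(-242696/194683))/711372 = -390160/194683.
At t = -1: ŝ = (-242696/194683)·(1) + (-390160/194683)·(-1) = 147464/194683.

ŝ = 0.757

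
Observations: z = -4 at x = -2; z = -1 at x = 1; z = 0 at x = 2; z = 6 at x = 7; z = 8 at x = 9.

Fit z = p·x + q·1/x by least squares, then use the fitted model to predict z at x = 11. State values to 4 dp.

ẑ = 9.9374

Compute the Gram sums: Σx·x = 139, Σx·1/x = 5, Σ1/x·1/x = 12167/7938.
And Σx·z = 121, Σ1/x·z = 173/63.
So AᵀA·[p, q]ᵀ = Aᵀz: [[139, 5]; [5, 12167/7938]]·[p, q]ᵀ = [121, 173/63]ᵀ.
Δ = 139·(12167/7938) − 5² = 1492763/7938.
p = (121·(12167/7938) − 5·(173/63))/(1492763/7938) = 1363217/1492763; q = (139·(173/63) − 5·121)/(1492763/7938) = -1772568/1492763.
At x = 11: ẑ = (1363217/1492763)·(11) + (-1772568/1492763)·(1/11) = 163176689/16420393.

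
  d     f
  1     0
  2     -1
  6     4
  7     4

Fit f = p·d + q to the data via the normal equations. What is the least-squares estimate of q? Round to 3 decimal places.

Forming AᵀA = [[90, 16]; [16, 4]] and Aᵀf = [50, 7]ᵀ gives AᵀA·[p, q]ᵀ = Aᵀf.
Eliminating q: 4·(row 1) − 16·(row 2) gives 104·p = 4·50 − 16·7 = 88, so p = 11/13.
Then q = (7 − 16·(11/13))/4 = -85/52.

q = -1.635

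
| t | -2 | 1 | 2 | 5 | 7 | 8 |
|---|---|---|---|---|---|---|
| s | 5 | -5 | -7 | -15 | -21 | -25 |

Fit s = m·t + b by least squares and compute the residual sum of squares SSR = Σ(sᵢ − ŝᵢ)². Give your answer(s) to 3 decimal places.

From the data, Σt·t = 147, Σt = 21, Σ1 = 6.
Right-hand side: Σt·s = -451, Σs = -68.
Δ = 147·6 − 21² = 441.
m = ((-451)·6 − 21·(-68))/441 = -142/49; b = (147·(-68) − 21·(-451))/441 = -25/21.
Residuals: 58/147, -134/147, -2/147, 100/147, 10/21, -92/147; SSR = 304/147.

SSR = 2.068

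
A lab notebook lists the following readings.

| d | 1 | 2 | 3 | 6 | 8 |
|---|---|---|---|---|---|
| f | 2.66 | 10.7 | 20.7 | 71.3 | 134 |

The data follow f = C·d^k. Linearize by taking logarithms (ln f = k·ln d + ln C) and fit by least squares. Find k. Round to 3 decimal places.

Linearized form: ln f = k·ln d + ln C. From the 5 transformed points,
Σln d = 5.6630, Σ(ln d)² = 9.2219, Σln f = 15.5434, Σln d·ln f = 22.8019.
Equations: 9.2219·k + 5.6630·ln C = 22.8019;  5.6630·k + 5·ln C = 15.5434.
Solving (det = 14.0403): k = 1.85093, ln C = 1.01234.

k = 1.851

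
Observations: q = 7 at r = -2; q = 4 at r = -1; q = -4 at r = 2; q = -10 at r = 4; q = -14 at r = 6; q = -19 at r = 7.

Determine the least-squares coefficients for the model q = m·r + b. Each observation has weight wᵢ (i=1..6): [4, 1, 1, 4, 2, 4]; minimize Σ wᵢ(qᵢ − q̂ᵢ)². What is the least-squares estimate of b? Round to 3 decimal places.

Compute the Gram sums: Σwᵢ·r·r = 353, Σwᵢ·r = 49, Σwᵢ·1 = 16.
For MᵀWq: Σwᵢ·r·q = -928, Σwᵢ·q = -116.
MᵀWM·[m, b]ᵀ = MᵀWq becomes [[353, 49]; [49, 16]]·[m, b]ᵀ = [-928, -116]ᵀ.
Δ = 353·16 − 49² = 3247.
m = ((-928)·16 − 49·(-116))/3247 = -9164/3247; b = (353·(-116) − 49·(-928))/3247 = 4524/3247.

b = 1.393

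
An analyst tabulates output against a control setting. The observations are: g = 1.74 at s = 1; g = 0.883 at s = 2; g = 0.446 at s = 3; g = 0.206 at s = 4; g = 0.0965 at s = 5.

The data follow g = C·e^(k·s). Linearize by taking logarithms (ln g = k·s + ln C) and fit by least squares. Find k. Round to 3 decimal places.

Let Y = ln g. Fitting Y = k·s + ln C by least squares:
AᵀA = [[55.0000, 15.0000]; [15.0000, 5]], rhs = [-20.1279, -4.2961]ᵀ  (here Σs = 15.0000, Σ(s)² = 55.0000, Σln g = -4.2961, Σs·ln g = -20.1279).
Δ = 55.0000·5 − (15.0000)² = 50.0000; k = (-20.1279·5 − 15.0000·-4.2961)/50.0000 = -0.72396, ln C = (55.0000·-4.2961 − 15.0000·-20.1279)/50.0000 = 1.31268.

k = -0.724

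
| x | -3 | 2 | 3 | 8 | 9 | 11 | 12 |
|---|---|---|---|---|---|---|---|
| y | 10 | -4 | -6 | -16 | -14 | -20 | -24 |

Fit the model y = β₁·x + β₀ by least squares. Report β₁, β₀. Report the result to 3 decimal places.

Sums needed: Σx·x = 432, Σx = 42, Σ1 = 7.
Moment sums: Σx·y = -818, Σy = -74.
AᵀA·[β₁, β₀]ᵀ = Aᵀy becomes [[432, 42]; [42, 7]]·[β₁, β₀]ᵀ = [-818, -74]ᵀ.
det = 432·7 − 42² = 1260.
β₁ = ((-818)·7 − 42·(-74))/1260 = -187/90; β₀ = (432·(-74) − 42·(-818))/1260 = 199/105.

β₁ = -2.078, β₀ = 1.895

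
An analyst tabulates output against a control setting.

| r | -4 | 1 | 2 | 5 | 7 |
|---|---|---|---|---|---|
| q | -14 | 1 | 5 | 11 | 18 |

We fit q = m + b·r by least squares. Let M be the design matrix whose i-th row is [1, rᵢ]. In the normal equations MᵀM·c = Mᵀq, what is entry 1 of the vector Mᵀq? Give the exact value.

Entry 1 ↔ basis 1, so (Mᵀq)_{1} = Σᵢ qᵢ = (1)·(-14) + (1)·(1) + (1)·(5) + (1)·(11) + (1)·(18) = 21.

21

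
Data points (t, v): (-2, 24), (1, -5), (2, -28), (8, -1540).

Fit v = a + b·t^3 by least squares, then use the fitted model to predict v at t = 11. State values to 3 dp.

v̂ = -4000.394

Forming MᵀM = [[4, 513]; [513, 262273]] and Mᵀv = [-1549, -788901]ᵀ gives MᵀM·[a, b]ᵀ = Mᵀv.
det = 4·262273 − 513² = 785923.
a = ((-1549)·262273 − 513·(-788901))/785923 = -1554664/785923; b = (4·(-788901) − 513·(-1549))/785923 = -2360967/785923.
At t = 11: v̂ = (-1554664/785923)·(1) + (-2360967/785923)·(1331) = -3144001741/785923.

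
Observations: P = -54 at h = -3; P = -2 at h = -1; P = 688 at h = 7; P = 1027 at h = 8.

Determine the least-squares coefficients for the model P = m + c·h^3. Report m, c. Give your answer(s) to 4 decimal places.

Compute the Gram sums: Σ1 = 4, Σh^3 = 827, Σh^3·h^3 = 380523.
And ΣP = 1659, Σh^3·P = 763268.
XᵀX·[m, c]ᵀ = XᵀP becomes [[4, 827]; [827, 380523]]·[m, c]ᵀ = [1659, 763268]ᵀ.
det = 4·380523 − 827² = 838163.
m = (1659·380523 − 827·763268)/838163 = 65021/838163; c = (4·763268 − 827·1659)/838163 = 1681079/838163.

m = 0.0776, c = 2.0057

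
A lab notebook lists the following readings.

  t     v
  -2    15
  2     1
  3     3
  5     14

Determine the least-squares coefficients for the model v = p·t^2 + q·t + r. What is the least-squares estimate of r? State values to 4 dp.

Setting ∂/∂p … = 0 gives: 738·p + 152·q + 42·r = 441;  152·p + 42·q + 8·r = 51;  42·p + 8·q + 4·r = 33.
Solving the 3×3 system (Gaussian elimination) gives p = 3477/3098, q = -10881/3098, r = 5406/1549.

r = 3.4900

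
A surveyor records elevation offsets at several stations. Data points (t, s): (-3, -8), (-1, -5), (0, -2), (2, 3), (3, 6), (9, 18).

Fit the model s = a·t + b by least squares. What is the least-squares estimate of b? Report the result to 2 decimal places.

b = -1.72

The normal system XᵀX·[a, b]ᵀ = Xᵀs is [[104, 10]; [10, 6]]·[a, b]ᵀ = [215, 12]ᵀ.
det = 104·6 − 10² = 524.
a = (215·6 − 10·12)/524 = 585/262; b = (104·12 − 10·215)/524 = -451/262.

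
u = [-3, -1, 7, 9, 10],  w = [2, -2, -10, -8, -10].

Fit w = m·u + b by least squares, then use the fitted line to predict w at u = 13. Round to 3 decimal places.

Normal-equation sums: Σu·u = 240, Σu = 22, Σ1 = 5.
Right-hand side: Σu·w = -246, Σw = -28.
So AᵀA·[m, b]ᵀ = Aᵀw: [[240, 22]; [22, 5]]·[m, b]ᵀ = [-246, -28]ᵀ.
Determinant 240·5 − 22² = 716.
m = ((-246)·5 − 22·(-28))/716 = -307/358; b = (240·(-28) − 22·(-246))/716 = -327/179.
At u = 13: ŵ = (-307/358)·(13) + (-327/179)·(1) = -4645/358.

ŵ = -12.975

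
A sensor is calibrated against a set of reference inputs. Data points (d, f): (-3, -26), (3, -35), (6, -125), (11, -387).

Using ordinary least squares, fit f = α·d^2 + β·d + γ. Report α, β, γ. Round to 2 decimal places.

α = -3.00, β = -1.83, γ = -4.18

AᵀA·[α, β, γ]ᵀ = Aᵀf reads: 16099·α + 1547·β + 175·γ = -51876;  1547·α + 175·β + 17·γ = -5034;  175·α + 17·β + 4·γ = -573.
Solving the 3×3 system (Gaussian elimination) gives α = -74111/24698, β = -45297/24698, γ = -51560/12349.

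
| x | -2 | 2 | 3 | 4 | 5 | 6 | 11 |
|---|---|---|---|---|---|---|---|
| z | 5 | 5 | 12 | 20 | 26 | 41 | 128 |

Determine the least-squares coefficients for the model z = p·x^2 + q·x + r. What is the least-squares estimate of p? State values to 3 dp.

p = 1.023

Entries of AᵀA: Σx^2·x^2 = 16931, Σx^2·x = 1763, Σx^2 = 215, Σx·x = 215, Σx = 29, Σ1 = 7.
For Aᵀz: Σx^2·z = 18082, Σx·z = 1900, Σz = 237.
Row-reducing yields p = 261137/255206, q = 68835/255206, r = 167368/127603.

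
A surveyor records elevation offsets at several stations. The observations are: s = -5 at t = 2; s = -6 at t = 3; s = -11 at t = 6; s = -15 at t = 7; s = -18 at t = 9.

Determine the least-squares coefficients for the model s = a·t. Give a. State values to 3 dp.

Entries of XᵀX: Σt·t = 179.
For Xᵀs: Σt·s = -361.
Hence a = -361 / 179 ≈ -2.01676.

a = -2.017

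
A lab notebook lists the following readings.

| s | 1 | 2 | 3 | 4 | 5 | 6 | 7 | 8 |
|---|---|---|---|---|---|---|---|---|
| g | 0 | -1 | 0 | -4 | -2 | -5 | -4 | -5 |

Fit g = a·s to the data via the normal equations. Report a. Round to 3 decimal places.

a = -0.618

Compute the Gram sums: Σs·s = 204.
And Σs·g = -126.
Normal equations: [[204]]·[a]ᵀ = [-126]ᵀ.
Hence a = -126 / 204 ≈ -0.617647.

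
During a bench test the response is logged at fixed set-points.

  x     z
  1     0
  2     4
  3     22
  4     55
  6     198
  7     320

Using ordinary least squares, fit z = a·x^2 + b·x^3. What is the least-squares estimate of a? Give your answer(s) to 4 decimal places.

Entries of AᵀA: Σx^2·x^2 = 4051, Σx^2·x^3 = 25883, Σx^3·x^3 = 169195.
Moment sums: Σx^2·z = 23902, Σx^3·z = 156674.
Determinant 4051·169195 − 25883² = 15479256.
a = (23902·169195 − 25883·156674)/15479256 = -71117/99226; b = (4051·156674 − 25883·23902)/15479256 = 1335909/1289938.

a = -0.7167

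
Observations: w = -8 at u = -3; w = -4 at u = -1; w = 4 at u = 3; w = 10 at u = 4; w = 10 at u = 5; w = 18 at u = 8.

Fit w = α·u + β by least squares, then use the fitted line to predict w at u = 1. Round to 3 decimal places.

The normal equations are: 124·α + 16·β = 274;  16·α + 6·β = 30.
Determinant 124·6 − 16² = 488.
α = (274·6 − 16·30)/488 = 291/122; β = (124·30 − 16·274)/488 = -83/61.
At u = 1: ŵ = (291/122)·(1) + (-83/61)·(1) = 125/122.

ŵ = 1.025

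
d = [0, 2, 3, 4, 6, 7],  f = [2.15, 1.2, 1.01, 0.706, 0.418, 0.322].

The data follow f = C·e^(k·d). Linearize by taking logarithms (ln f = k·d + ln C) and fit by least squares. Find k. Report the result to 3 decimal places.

k = -0.271

Let Y = ln f. Fitting Y = k·d + ln C by least squares:
AᵀA = [[114.0000, 22.0000]; [22.0000, 6]], rhs = [-14.1641, -1.3959]ᵀ  (here Σd = 22.0000, Σ(d)² = 114.0000, Σln f = -1.3959, Σd·ln f = -14.1641).
Δ = 114.0000·6 − (22.0000)² = 200.0000; k = (-14.1641·6 − 22.0000·-1.3959)/200.0000 = -0.27138, ln C = (114.0000·-1.3959 − 22.0000·-14.1641)/200.0000 = 0.76240.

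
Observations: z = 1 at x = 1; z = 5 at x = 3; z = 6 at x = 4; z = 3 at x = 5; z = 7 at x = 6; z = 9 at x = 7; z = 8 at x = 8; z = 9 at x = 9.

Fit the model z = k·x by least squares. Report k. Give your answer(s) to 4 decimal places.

Sums needed: Σx·x = 281.
And Σx·z = 305.
Hence k = 305 / 281 ≈ 1.08541.

k = 1.0854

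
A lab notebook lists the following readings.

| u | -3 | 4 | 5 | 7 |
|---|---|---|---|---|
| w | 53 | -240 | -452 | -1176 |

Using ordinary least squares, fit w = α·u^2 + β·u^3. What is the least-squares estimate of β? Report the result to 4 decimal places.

The normal equations are: 3363·α + 20713·β = -72287;  20713·α + 138099·β = -476659.
(Σu^2·u^2 = 3363, Σu^2·u^3 = 20713, Σu^3·u^3 = 138099, Σu^2·w = -72287, Σu^3·w = -476659.)
Δ = 3363·138099 − 20713² = 35398568.
α = ((-72287)·138099 − 20713·(-476659))/35398568 = -54862273/17699284; β = (3363·(-476659) − 20713·(-72287))/35398568 = -52861793/17699284.

β = -2.9867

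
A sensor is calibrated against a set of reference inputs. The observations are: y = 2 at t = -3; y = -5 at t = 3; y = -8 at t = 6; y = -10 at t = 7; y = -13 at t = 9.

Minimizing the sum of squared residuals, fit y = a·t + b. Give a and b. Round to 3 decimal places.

a = -1.220, b = -1.431

From the data, Σt·t = 184, Σt = 22, Σ1 = 5.
Right-hand side: Σt·y = -256, Σy = -34.
So XᵀX·[a, b]ᵀ = Xᵀy: [[184, 22]; [22, 5]]·[a, b]ᵀ = [-256, -34]ᵀ.
det = 184·5 − 22² = 436.
a = ((-256)·5 − 22·(-34))/436 = -133/109; b = (184·(-34) − 22·(-256))/436 = -156/109.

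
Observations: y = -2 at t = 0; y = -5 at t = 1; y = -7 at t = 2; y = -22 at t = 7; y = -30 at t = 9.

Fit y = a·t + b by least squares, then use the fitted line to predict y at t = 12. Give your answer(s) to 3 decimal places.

The normal system MᵀM·[a, b]ᵀ = Mᵀy is [[135, 19]; [19, 5]]·[a, b]ᵀ = [-443, -66]ᵀ.
Δ = 135·5 − 19² = 314.
a = ((-443)·5 − 19·(-66))/314 = -961/314; b = (135·(-66) − 19·(-443))/314 = -493/314.
At t = 12: ŷ = (-961/314)·(12) + (-493/314)·(1) = -12025/314.

ŷ = -38.296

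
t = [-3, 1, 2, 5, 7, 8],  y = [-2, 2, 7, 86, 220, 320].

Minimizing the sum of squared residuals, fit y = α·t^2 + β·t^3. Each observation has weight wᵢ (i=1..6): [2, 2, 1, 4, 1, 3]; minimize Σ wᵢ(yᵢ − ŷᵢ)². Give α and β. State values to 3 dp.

α = 1.011, β = 0.497

With design matrix X, XᵀWX = [[17369, 127159]; [127159, 968105]] and XᵀWy = [80816, 610148]ᵀ.
Determinant 17369·968105 − 127159² = 645604464.
α = (80816·968105 − 127159·610148)/645604464 = 163141037/161401116; β = (17369·610148 − 127159·80816)/645604464 = 80294717/161401116.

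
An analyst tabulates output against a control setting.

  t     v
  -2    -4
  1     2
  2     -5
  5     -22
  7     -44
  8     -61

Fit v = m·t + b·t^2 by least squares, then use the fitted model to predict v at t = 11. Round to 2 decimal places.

Normal-equation sums: Σt·t = 147, Σt·t^2 = 981, Σt^2·t^2 = 7155.
Right-hand side: Σt·v = -906, Σt^2·v = -6644.
So MᵀM·[m, b]ᵀ = Mᵀv: [[147, 981]; [981, 7155]]·[m, b]ᵀ = [-906, -6644]ᵀ.
Determinant 147·7155 − 981² = 89424.
m = ((-906)·7155 − 981·(-6644))/89424 = 1963/4968; b = (147·(-6644) − 981·(-906))/89424 = -14647/14904.
At t = 11: v̂ = (1963/4968)·(11) + (-14647/14904)·(121) = -426877/3726.

v̂ = -114.57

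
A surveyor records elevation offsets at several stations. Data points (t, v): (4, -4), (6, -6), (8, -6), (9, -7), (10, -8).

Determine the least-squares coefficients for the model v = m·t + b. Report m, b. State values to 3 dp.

Normal-equation sums: Σt·t = 297, Σt = 37, Σ1 = 5.
Moment sums: Σt·v = -243, Σv = -31.
XᵀX·[m, b]ᵀ = Xᵀv becomes [[297, 37]; [37, 5]]·[m, b]ᵀ = [-243, -31]ᵀ.
Determinant 297·5 − 37² = 116.
m = ((-243)·5 − 37·(-31))/116 = -17/29; b = (297·(-31) − 37·(-243))/116 = -54/29.

m = -0.586, b = -1.862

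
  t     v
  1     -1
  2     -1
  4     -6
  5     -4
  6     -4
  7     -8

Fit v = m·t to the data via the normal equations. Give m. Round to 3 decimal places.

The normal equations are: 131·m = -127.
Hence m = -127 / 131 ≈ -0.969466.

m = -0.969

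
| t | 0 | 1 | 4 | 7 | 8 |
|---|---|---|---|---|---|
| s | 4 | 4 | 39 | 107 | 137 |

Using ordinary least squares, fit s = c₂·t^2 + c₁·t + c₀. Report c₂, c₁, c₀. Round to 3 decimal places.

Sums needed: Σt^2·t^2 = 6754, Σt^2·t = 920, Σt^2 = 130, Σt·t = 130, Σt = 20, Σ1 = 5.
For Mᵀs: Σt^2·s = 14639, Σt·s = 2005, Σs = 291.
MᵀM·[c₂, c₁, c₀]ᵀ = Mᵀs becomes [[6754, 920, 130]; [920, 130, 20]; [130, 20, 5]]·[c₂, c₁, c₀]ᵀ = [14639, 2005, 291]ᵀ.
Inverting the 3×3 Gram matrix, [c₂, c₁, c₀]ᵀ = [115/58, 1389/1450, 2042/725]ᵀ.

c₂ = 1.983, c₁ = 0.958, c₀ = 2.817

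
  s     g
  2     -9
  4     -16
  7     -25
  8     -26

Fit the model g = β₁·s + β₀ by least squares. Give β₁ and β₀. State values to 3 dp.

The normal system AᵀA·[β₁, β₀]ᵀ = Aᵀg is [[133, 21]; [21, 4]]·[β₁, β₀]ᵀ = [-465, -76]ᵀ.
Δ = 133·4 − 21² = 91.
β₁ = ((-465)·4 − 21·(-76))/91 = -264/91; β₀ = (133·(-76) − 21·(-465))/91 = -49/13.

β₁ = -2.901, β₀ = -3.769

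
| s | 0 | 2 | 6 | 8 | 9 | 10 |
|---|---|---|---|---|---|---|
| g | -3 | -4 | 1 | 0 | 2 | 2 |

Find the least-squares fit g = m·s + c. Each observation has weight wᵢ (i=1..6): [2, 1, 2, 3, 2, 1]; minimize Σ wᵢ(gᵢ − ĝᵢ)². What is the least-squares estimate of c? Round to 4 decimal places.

c = -3.4057

MᵀWM·[m, c]ᵀ = MᵀWg reads: 530·m + 66·c = 60;  66·m + 11·c = -2.
(Σwᵢ·s·s = 530, Σwᵢ·s = 66, Σwᵢ·1 = 11, Σwᵢ·s·g = 60, Σwᵢ·g = -2.)
det = 530·11 − 66² = 1474.
m = (60·11 − 66·(-2))/1474 = 36/67; c = (530·(-2) − 66·60)/1474 = -2510/737.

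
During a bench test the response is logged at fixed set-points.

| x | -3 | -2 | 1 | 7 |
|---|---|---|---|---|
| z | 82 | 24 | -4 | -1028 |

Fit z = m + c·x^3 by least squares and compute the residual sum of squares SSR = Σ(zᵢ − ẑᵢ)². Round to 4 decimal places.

SSR = 2.1523

Entries of MᵀM: Σ1 = 4, Σx^3 = 309, Σx^3·x^3 = 118443.
Moment sums: Σz = -926, Σx^3·z = -355014.
MᵀM·[m, c]ᵀ = Mᵀz becomes [[4, 309]; [309, 118443]]·[m, c]ᵀ = [-926, -355014]ᵀ.
det = 4·118443 − 309² = 378291.
m = ((-926)·118443 − 309·(-355014))/378291 = 7036/126097; c = (4·(-355014) − 309·(-926))/378291 = -377974/126097.
Residuals: 127620/126097, -4500/126097, -133450/126097, 10330/126097; SSR = 271400/126097.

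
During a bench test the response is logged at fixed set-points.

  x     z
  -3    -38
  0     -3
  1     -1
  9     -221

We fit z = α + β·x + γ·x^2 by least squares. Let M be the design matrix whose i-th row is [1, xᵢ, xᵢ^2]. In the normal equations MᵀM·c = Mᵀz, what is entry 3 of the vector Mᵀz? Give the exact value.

-18244

Entry 3 ↔ basis x^2, so (Mᵀz)_{3} = Σᵢ (x^2)·zᵢ = (9)·(-38) + (0)·(-3) + (1)·(-1) + (81)·(-221) = -18244.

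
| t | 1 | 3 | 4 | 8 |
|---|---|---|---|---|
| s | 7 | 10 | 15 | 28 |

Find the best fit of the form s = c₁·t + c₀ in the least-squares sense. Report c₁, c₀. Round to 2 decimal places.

The normal system XᵀX·[c₁, c₀]ᵀ = Xᵀs is [[90, 16]; [16, 4]]·[c₁, c₀]ᵀ = [321, 60]ᵀ.
Δ = 90·4 − 16² = 104.
c₁ = (321·4 − 16·60)/104 = 81/26; c₀ = (90·60 − 16·321)/104 = 33/13.

c₁ = 3.12, c₀ = 2.54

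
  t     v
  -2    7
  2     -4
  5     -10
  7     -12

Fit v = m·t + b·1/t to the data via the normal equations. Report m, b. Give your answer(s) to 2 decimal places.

Sums needed: Σt·t = 82, Σt·1/t = 4, Σ1/t·1/t = 1373/2450.
For Mᵀv: Σt·v = -156, Σ1/t·v = -129/14.
Determinant 82·(1373/2450) − 4² = 36693/1225.
m = ((-156)·(1373/2450) − 4·(-129/14))/(36693/1225) = -20648/12231; b = (82·(-129/14) − 4·(-156))/(36693/1225) = -53725/12231.

m = -1.69, b = -4.39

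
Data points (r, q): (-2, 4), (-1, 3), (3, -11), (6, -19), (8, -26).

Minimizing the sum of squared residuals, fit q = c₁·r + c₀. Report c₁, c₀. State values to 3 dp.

Setting ∂/∂c₁ … = 0 gives: 114·c₁ + 14·c₀ = -366;  14·c₁ + 5·c₀ = -49.
(Σr·r = 114, Σr = 14, Σ1 = 5, Σr·q = -366, Σq = -49.)
Eliminating c₀: 5·(row 1) − 14·(row 2) gives 374·c₁ = 5·(-366) − 14·(-49) = -1144, so c₁ = -52/17.
Then c₀ = ((-49) − 14·(-52/17))/5 = -21/17.

c₁ = -3.059, c₀ = -1.235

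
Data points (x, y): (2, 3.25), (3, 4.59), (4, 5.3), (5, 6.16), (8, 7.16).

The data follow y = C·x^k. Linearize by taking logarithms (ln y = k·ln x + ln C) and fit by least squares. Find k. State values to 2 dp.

k = 0.57

Let Y = ln y. Fitting Y = k·ln x + ln C by least squares:
Sums: Σln x = 6.8669, Σ(ln x)² = 10.5236, Σln y = 8.1568, Σln x·ln y = 11.8226.
Normal system: [[10.5236, 6.8669]; [6.8669, 5]]·[k, ln C]ᵀ = [11.8226, 8.1568]ᵀ.
Solving (det = 5.4631): k = 0.56750, ln C = 0.85196.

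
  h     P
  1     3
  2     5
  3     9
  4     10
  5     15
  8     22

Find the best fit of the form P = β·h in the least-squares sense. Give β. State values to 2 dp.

Setting ∂/∂β … = 0 gives: 119·β = 331.
(Σh·h = 119, Σh·P = 331.)
β = 331/119 = 2.78151.

β = 2.78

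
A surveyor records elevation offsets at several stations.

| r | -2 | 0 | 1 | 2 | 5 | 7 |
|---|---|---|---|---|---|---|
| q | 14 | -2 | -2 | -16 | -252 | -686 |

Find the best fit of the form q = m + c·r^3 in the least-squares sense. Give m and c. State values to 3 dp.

The normal system XᵀX·[m, c]ᵀ = Xᵀq is [[6, 469]; [469, 133403]]·[m, c]ᵀ = [-944, -267040]ᵀ.
Eliminating c: 133403·(row 1) − 469·(row 2) gives 580457·m = 133403·(-944) − 469·(-267040) = -690672, so m = -690672/580457.
Then c = ((-267040) − 469·(-690672/580457))/133403 = -1159504/580457.

m = -1.190, c = -1.998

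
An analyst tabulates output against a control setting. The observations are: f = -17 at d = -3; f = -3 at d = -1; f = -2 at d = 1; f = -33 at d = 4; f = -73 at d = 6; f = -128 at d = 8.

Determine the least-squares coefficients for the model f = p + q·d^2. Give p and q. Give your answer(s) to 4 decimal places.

p = -0.3217, q = -2.0005

Entries of XᵀX: Σ1 = 6, Σd^2 = 127, Σd^2·d^2 = 5731.
Right-hand side: Σf = -256, Σd^2·f = -11506.
Determinant 6·5731 − 127² = 18257.
p = ((-256)·5731 − 127·(-11506))/18257 = -5874/18257; q = (6·(-11506) − 127·(-256))/18257 = -36524/18257.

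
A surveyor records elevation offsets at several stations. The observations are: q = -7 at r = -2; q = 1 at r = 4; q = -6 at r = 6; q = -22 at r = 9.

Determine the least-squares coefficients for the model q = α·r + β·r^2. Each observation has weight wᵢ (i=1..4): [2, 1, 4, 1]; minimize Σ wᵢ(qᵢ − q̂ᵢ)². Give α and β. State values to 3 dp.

α = 2.233, β = -0.528

Entries of MᵀWM: Σwᵢ·r·r = 249, Σwᵢ·r·r^2 = 1641, Σwᵢ·r^2·r^2 = 12033.
For MᵀWq: Σwᵢ·r·q = -310, Σwᵢ·r^2·q = -2686.
So MᵀWM·[α, β]ᵀ = MᵀWq: [[249, 1641]; [1641, 12033]]·[α, β]ᵀ = [-310, -2686]ᵀ.
Eliminating β: 12033·(row 1) − 1641·(row 2) gives 303336·α = 12033·(-310) − 1641·(-2686) = 677496, so α = 28229/12639.
Then β = ((-2686) − 1641·(28229/12639))/12033 = -6671/12639.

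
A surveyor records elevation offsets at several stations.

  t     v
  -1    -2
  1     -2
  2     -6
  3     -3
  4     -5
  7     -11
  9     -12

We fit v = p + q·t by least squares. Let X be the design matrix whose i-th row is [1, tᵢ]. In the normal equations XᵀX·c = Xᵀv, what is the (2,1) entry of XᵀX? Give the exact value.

Row 2 ↔ basis t, column 1 ↔ basis 1, so (XᵀX)_{2,1} = Σᵢ t = (-1)·(1) + (1)·(1) + (2)·(1) + (3)·(1) + (4)·(1) + (7)·(1) + (9)·(1) = 25.

25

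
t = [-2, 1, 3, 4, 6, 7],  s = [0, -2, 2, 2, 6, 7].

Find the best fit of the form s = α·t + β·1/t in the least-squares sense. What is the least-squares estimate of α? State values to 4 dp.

α = 1.0188

The normal system AᵀA·[α, β]ᵀ = Aᵀs is [[115, 6]; [6, 10385/7056]]·[α, β]ᵀ = [97, 7/6]ᵀ.
Δ = 115·(10385/7056) − 6² = 940259/7056.
α = (97·(10385/7056) − 6·(7/6))/(940259/7056) = 957953/940259; β = (115·(7/6) − 6·97)/(940259/7056) = -3159912/940259.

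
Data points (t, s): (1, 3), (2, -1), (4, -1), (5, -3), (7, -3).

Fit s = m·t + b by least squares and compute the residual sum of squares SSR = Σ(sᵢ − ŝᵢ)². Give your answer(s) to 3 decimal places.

Setting ∂/∂m … = 0 gives: 95·m + 19·b = -39;  19·m + 5·b = -5.
(Σt·t = 95, Σt = 19, Σ1 = 5, Σt·s = -39, Σs = -5.)
Eliminating b: 5·(row 1) − 19·(row 2) gives 114·m = 5·(-39) − 19·(-5) = -100, so m = -50/57.
Then b = ((-5) − 19·(-50/57))/5 = 7/3.
Residuals: 88/57, -30/19, 10/57, -18/19, 46/57; SSR = 368/57.

SSR = 6.456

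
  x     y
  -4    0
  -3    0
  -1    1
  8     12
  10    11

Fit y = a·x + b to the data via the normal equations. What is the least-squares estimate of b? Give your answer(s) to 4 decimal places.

b = 2.9529

AᵀA·[a, b]ᵀ = Aᵀy reads: 190·a + 10·b = 205;  10·a + 5·b = 24.
(Σx·x = 190, Σx = 10, Σ1 = 5, Σx·y = 205, Σy = 24.)
Eliminating b: 5·(row 1) − 10·(row 2) gives 850·a = 5·205 − 10·24 = 785, so a = 157/170.
Then b = (24 − 10·(157/170))/5 = 251/85.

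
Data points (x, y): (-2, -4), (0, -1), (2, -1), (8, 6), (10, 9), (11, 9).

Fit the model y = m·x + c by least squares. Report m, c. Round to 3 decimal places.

Compute the Gram sums: Σx·x = 293, Σx = 29, Σ1 = 6.
Moment sums: Σx·y = 243, Σy = 18.
MᵀM·[m, c]ᵀ = Mᵀy becomes [[293, 29]; [29, 6]]·[m, c]ᵀ = [243, 18]ᵀ.
Eliminating c: 6·(row 1) − 29·(row 2) gives 917·m = 6·243 − 29·18 = 936, so m = 936/917.
Then c = (18 − 29·(936/917))/6 = -1773/917.

m = 1.021, c = -1.933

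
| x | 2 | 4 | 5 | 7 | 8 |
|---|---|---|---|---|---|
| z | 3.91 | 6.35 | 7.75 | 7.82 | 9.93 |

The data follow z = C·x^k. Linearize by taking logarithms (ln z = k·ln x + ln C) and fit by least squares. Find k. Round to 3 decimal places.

k = 0.624

With ln zᵢ as the transformed response and ln xᵢ as the regressor:
Σln x = 7.7142, Σ(ln x)² = 13.1032, Σln z = 9.6119, Σln x·ln z = 15.5789.
Equations: 13.1032·k + 7.7142·ln C = 15.5789;  7.7142·k + 5·ln C = 9.6119.
Solving (det = 6.0066): k = 0.62360, ln C = 0.96027.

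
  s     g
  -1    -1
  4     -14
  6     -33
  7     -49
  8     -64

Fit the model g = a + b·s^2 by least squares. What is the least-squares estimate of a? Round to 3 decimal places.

a = 1.340

Forming XᵀX = [[5, 166]; [166, 8050]] and Xᵀg = [-161, -7910]ᵀ gives XᵀX·[a, b]ᵀ = Xᵀg.
Eliminating b: 8050·(row 1) − 166·(row 2) gives 12694·a = 8050·(-161) − 166·(-7910) = 17010, so a = 8505/6347.
Then b = ((-7910) − 166·(8505/6347))/8050 = -6412/6347.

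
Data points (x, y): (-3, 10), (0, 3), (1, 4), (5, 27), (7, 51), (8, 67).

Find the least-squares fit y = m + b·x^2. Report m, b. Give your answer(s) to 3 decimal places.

Compute the Gram sums: Σ1 = 6, Σx^2 = 148, Σx^2·x^2 = 7204.
Moment sums: Σy = 162, Σx^2·y = 7556.
Normal equations: [[6, 148]; [148, 7204]]·[m, b]ᵀ = [162, 7556]ᵀ.
Determinant 6·7204 − 148² = 21320.
m = (162·7204 − 148·7556)/21320 = 1219/533; b = (6·7556 − 148·162)/21320 = 534/533.

m = 2.287, b = 1.002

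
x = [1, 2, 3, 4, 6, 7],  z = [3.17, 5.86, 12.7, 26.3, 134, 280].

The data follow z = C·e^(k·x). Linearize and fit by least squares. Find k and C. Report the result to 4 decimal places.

k = 0.7592, C = 1.3508

Linearized form: ln z = k·x + ln C. From the 6 transformed points,
XᵀX = [[115.0000, 23.0000]; [23.0000, 6]], rhs = [94.2237, 19.2657]ᵀ  (here Σx = 23.0000, Σ(x)² = 115.0000, Σln z = 19.2657, Σx·ln z = 94.2237).
Solving (det = 161.0000): k = 0.75920, ln C = 0.30068, so C = exp(0.30068) = 1.35077.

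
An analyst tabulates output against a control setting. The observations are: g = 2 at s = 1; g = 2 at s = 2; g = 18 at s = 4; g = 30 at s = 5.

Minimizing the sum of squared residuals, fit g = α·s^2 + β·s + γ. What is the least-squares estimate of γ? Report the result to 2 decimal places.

γ = 4.40

Entries of AᵀA: Σs^2·s^2 = 898, Σs^2·s = 198, Σs^2 = 46, Σs·s = 46, Σs = 12, Σ1 = 4.
Moment sums: Σs^2·g = 1048, Σs·g = 228, Σg = 52.
Normal equations: [[898, 198, 46]; [198, 46, 12]; [46, 12, 4]]·[α, β, γ]ᵀ = [1048, 228, 52]ᵀ.
Inverting the 3×3 Gram matrix, [α, β, γ]ᵀ = [2, -24/5, 22/5]ᵀ.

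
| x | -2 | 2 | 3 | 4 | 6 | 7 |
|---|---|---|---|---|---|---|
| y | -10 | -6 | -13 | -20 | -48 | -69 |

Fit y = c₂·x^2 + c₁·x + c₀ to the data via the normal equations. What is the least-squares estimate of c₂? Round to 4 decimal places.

Normal-equation sums: Σx^2·x^2 = 4066, Σx^2·x = 650, Σx^2 = 118, Σx·x = 118, Σx = 20, Σ1 = 6.
For Mᵀy: Σx^2·y = -5610, Σx·y = -882, Σy = -166.
MᵀM·[c₂, c₁, c₀]ᵀ = Mᵀy becomes [[4066, 650, 118]; [650, 118, 20]; [118, 20, 6]]·[c₂, c₁, c₀]ᵀ = [-5610, -882, -166]ᵀ.
Row-reducing yields c₂ = -117/77, c₁ = 92/77, c₀ = -136/77.

c₂ = -1.5195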